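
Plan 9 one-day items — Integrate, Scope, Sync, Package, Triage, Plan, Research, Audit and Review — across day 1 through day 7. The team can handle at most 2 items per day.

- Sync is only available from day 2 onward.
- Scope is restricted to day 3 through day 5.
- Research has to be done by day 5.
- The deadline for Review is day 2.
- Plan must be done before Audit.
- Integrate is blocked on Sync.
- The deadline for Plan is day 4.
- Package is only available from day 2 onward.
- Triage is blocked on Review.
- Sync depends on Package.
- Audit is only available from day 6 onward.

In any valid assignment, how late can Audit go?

day 7

Audit is available from day 6.
Audit at day 7 is achievable: Triage=day 4; Review=day 1; Research=day 2; Plan=day 1; Sync=day 3; Scope=day 3; Audit=day 7; Integrate=day 4; Package=day 2.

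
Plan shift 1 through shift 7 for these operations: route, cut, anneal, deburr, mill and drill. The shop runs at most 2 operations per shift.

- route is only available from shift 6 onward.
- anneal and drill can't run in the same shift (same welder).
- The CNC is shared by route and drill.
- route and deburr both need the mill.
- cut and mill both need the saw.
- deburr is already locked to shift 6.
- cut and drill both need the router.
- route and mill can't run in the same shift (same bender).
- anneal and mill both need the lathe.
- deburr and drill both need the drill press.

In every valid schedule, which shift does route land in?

route's window is shift 6–shift 7.
deburr is fixed at shift 6, and route can't share a shift with deburr.
So route must be shift 7.

shift 7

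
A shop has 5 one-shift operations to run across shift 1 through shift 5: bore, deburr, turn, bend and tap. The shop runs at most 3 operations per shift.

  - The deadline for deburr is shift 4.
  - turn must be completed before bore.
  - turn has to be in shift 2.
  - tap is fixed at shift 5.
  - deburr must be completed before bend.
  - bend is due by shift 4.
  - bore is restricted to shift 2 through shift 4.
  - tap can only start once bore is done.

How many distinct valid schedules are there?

Splitting on bore: it can be shift 3 (6), shift 4 (6). Listing each branch's schedules as (deburr, turn, bend, tap) by shift number:
bore=shift 3: (1,2,2,5) (1,2,3,5) (1,2,4,5) (2,2,3,5) (2,2,4,5) (3,2,4,5) — 6.
bore=shift 4: (1,2,2,5) (1,2,3,5) (1,2,4,5) (2,2,3,5) (2,2,4,5) (3,2,4,5) — 6.
Summing: 6 + 6 = 12.

12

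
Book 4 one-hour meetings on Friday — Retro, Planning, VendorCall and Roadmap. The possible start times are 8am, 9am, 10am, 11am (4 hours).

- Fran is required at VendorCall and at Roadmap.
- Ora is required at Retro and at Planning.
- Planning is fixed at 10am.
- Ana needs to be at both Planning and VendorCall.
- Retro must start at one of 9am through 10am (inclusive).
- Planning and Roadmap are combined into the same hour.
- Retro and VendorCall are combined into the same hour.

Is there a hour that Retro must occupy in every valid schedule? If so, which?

Retro's window is 9am–10am.
Planning is fixed at 10am, and Retro can't share a hour with Planning.
So Retro must be 9am.

9am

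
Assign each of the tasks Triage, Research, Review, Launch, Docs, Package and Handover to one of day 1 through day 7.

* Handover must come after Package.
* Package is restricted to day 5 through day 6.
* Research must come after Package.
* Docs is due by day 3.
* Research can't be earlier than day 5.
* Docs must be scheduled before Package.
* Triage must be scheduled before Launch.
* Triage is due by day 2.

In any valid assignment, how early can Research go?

day 6

Research is available from day 5; precedence pushes Research to at least day 6.
Research at day 6 is achievable: Package in day 5; Research in day 6; Review in day 1; Triage in day 1; Docs in day 1; Launch in day 2; Handover in day 6.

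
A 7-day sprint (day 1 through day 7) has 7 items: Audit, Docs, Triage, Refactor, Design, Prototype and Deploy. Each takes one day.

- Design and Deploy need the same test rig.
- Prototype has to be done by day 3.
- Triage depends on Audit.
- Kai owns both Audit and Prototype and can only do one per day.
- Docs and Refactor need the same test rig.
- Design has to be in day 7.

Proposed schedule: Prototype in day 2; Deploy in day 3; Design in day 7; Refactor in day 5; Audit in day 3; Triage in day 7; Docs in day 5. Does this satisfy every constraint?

Docs and Refactor need the same test rig — violated.
Design and Deploy need the same test rig — holds.
Triage depends on Audit — holds.
Design has to be in day 7 — holds.
Prototype has to be done by day 3 — holds.
Kai owns both Audit and Prototype and can only do one per day — holds.

No — it violates: Docs and Refactor need the same test rig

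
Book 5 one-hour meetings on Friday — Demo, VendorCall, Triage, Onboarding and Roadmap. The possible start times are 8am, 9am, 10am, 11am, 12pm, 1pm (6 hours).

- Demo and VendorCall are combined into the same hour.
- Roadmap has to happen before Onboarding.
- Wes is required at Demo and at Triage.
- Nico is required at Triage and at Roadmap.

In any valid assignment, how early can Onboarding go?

9am

Precedence pushes Onboarding to at least 9am.
Onboarding at 9am is achievable: VendorCall -> 8am, Onboarding -> 9am, Triage -> 9am, Roadmap -> 8am, Demo -> 8am.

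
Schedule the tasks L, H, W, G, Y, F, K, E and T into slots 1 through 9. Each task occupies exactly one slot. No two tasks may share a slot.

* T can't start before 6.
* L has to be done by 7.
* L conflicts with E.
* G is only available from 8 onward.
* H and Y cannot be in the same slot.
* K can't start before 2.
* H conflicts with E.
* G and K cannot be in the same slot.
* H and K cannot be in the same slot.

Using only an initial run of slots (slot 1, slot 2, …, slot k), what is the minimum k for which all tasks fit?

9 slots

With at most 1 per slot and 9 tasks, at least 9 slots are needed.
G can't be placed before 8, so the schedule must run through at least slot 8.
9 works (last occupied slot: 9): for example W=4; E=9; L=1; F=7; G=8; Y=5; H=3; K=2; T=6.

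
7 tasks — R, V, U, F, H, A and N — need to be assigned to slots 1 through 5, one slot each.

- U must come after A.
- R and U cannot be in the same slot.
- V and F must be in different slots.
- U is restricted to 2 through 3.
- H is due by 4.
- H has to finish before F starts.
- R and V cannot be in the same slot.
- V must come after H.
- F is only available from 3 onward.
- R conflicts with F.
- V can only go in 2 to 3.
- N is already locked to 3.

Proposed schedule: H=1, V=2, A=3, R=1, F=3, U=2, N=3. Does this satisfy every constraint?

U is restricted to 2 through 3 — holds.
H has to finish before F starts — holds.
U must come after A — violated.
F is only available from 3 onward — holds.
R conflicts with F — holds.
R and V cannot be in the same slot — holds.
H is due by 4 — holds.
V can only go in 2 to 3 — holds.
V and F must be in different slots — holds.
R and U cannot be in the same slot — holds.
N is already locked to 3 — holds.
V must come after H — holds.

No. U must come after A is not satisfied.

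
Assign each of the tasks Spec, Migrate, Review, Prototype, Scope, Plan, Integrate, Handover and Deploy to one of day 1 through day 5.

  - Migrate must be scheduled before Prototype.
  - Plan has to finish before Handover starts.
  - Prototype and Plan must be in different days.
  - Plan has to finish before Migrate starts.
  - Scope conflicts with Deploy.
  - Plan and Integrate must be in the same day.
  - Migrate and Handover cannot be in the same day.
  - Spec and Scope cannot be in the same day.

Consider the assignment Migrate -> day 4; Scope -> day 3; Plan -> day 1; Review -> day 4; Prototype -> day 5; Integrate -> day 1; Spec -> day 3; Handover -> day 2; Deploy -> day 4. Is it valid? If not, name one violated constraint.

Invalid. Spec and Scope cannot be in the same day.

Spec and Scope cannot be in the same day — violated.
Plan has to finish before Migrate starts — holds.
Migrate must be scheduled before Prototype — holds.
Scope conflicts with Deploy — holds.
Migrate and Handover cannot be in the same day — holds.
Prototype and Plan must be in different days — holds.
Plan and Integrate must be in the same day — holds.
Plan has to finish before Handover starts — holds.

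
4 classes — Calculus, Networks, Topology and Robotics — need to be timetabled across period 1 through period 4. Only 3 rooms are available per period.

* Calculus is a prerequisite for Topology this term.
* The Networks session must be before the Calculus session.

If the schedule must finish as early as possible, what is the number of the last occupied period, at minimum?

The precedence chain requires at least 3 distinct periods.
With at most 3 per period and 4 classes, at least 2 periods are needed.
3 works (last occupied period: period 3): for example Networks=period 1, Topology=period 3, Robotics=period 1, Calculus=period 2.

period 3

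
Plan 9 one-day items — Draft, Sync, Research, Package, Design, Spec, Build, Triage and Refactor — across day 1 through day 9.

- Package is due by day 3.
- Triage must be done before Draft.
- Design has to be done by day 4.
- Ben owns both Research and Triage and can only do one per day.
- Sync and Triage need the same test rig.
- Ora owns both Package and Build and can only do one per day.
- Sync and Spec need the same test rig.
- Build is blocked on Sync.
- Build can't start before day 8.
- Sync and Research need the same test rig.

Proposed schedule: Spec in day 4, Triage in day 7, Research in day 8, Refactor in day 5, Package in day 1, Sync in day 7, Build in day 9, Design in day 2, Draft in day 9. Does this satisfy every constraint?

No. Sync and Triage need the same test rig is not satisfied.

Design has to be done by day 4 — holds.
Sync and Spec need the same test rig — holds.
Sync and Triage need the same test rig — violated.
Ben owns both Research and Triage and can only do one per day — holds.
Sync and Research need the same test rig — holds.
Ora owns both Package and Build and can only do one per day — holds.
Build can't start before day 8 — holds.
Build is blocked on Sync — holds.
Package is due by day 3 — holds.
Triage must be done before Draft — holds.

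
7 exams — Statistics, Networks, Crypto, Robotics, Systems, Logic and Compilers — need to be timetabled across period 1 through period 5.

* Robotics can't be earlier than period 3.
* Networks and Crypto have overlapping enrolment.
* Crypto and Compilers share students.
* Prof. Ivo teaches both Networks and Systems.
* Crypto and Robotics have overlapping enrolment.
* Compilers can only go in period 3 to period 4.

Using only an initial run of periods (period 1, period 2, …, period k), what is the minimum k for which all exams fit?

Robotics can't be placed before period 3, so the schedule must run through at least period 3.
3 works (last occupied period: period 3): for example Systems=period 2, Networks=period 1, Robotics=period 3, Logic=period 1, Compilers=period 3, Crypto=period 2, Statistics=period 1.

3 periods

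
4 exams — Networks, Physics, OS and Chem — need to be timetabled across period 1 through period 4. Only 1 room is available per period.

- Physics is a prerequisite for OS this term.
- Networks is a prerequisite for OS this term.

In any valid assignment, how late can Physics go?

period 3

Downstream work caps Physics at period 3.
Physics at period 3 is achievable: OS -> period 4; Chem -> period 2; Physics -> period 3; Networks -> period 1.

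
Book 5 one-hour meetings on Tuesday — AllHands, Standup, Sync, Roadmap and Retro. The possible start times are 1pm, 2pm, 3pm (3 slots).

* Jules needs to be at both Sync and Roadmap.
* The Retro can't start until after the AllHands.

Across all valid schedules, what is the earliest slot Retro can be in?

2pm

Precedence pushes Retro to at least 2pm.
Retro at 2pm is achievable: Roadmap=2pm, AllHands=1pm, Retro=2pm, Standup=1pm, Sync=1pm.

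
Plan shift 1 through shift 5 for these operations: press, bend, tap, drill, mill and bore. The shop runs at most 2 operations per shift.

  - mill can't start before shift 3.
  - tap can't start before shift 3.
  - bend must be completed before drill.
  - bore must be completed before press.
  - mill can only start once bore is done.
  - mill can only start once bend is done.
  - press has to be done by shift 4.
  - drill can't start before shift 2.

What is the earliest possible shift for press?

Precedence pushes press to at least shift 2; press's own window allows nothing later than shift 4.
press at shift 2 is achievable: mill -> shift 3, bend -> shift 1, press -> shift 2, tap -> shift 3, bore -> shift 1, drill -> shift 2.

shift 2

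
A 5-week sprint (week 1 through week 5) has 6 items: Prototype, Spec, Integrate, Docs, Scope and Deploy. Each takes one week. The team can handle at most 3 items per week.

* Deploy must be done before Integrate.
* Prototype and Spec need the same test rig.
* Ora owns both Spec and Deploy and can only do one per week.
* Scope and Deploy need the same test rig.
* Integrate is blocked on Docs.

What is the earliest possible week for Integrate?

week 2

Precedence pushes Integrate to at least week 2.
Integrate at week 2 is achievable: Integrate -> week 2; Deploy -> week 1; Scope -> week 2; Prototype -> week 1; Spec -> week 2; Docs -> week 1.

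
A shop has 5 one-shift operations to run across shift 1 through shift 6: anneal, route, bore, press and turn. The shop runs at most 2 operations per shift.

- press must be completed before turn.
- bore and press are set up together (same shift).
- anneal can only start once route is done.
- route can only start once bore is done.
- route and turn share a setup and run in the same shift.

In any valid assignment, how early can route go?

Precedence pushes route to at least shift 2; downstream work caps route at shift 5.
route at shift 2 is achievable: route -> shift 2, turn -> shift 2, anneal -> shift 3, bore -> shift 1, press -> shift 1.

shift 2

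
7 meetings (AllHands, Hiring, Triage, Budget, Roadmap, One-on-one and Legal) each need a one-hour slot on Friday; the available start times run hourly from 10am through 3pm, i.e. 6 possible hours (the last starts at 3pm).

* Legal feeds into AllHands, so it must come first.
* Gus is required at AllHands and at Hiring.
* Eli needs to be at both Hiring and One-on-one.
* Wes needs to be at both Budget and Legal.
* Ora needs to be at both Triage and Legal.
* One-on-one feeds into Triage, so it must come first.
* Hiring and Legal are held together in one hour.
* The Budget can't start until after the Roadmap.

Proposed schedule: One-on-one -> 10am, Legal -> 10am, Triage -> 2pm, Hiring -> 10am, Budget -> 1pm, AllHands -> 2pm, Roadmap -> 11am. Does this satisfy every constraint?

No — it violates: Eli needs to be at both Hiring and One-on-one

Ora needs to be at both Triage and Legal — holds.
Gus is required at AllHands and at Hiring — holds.
One-on-one feeds into Triage, so it must come first — holds.
The Budget can't start until after the Roadmap — holds.
Eli needs to be at both Hiring and One-on-one — violated.
Wes needs to be at both Budget and Legal — holds.
Hiring and Legal are held together in one hour — holds.
Legal feeds into AllHands, so it must come first — holds.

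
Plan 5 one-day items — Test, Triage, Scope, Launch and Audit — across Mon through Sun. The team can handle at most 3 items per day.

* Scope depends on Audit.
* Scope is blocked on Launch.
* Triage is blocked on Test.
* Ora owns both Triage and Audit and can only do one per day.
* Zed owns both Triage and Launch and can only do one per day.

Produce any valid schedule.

Triage -> Tue; Test -> Mon; Scope -> Tue; Audit -> Mon; Launch -> Mon

Checking: Audit(Mon) before Scope(Tue); Launch(Mon) before Scope(Tue); Test(Mon) before Triage(Tue); Triage(Tue) != Launch(Mon); Triage(Tue) != Audit(Mon); max 3 per day (cap 3).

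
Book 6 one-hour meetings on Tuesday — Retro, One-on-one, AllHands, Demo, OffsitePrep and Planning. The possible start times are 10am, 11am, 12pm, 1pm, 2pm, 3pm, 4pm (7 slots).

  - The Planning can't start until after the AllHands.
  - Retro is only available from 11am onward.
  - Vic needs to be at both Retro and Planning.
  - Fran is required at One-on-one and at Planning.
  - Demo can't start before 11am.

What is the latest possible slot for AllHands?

Downstream work caps AllHands at 3pm.
AllHands at 3pm is achievable: OffsitePrep in 10am; One-on-one in 10am; Retro in 11am; Planning in 4pm; AllHands in 3pm; Demo in 11am.

3pm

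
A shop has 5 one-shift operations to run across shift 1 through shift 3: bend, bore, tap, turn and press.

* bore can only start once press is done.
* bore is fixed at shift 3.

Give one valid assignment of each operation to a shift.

bore -> shift 3, tap -> shift 1, press -> shift 1, turn -> shift 1, bend -> shift 1

Checking: press(shift 1) before bore(shift 3); bore=shift 3 in [shift 3,shift 3].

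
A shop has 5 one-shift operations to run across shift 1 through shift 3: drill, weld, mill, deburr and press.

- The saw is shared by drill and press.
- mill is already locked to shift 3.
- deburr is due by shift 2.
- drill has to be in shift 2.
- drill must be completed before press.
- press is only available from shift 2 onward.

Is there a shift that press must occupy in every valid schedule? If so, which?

shift 3

press's window is shift 2–shift 3.
drill is fixed at shift 2, and press can't share a shift with drill.
So press must be shift 3.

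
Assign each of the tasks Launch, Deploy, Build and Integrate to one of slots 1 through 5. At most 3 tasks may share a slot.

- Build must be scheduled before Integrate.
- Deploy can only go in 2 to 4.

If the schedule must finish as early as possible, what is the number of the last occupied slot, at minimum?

2

The precedence chain requires at least 2 distinct slots.
With at most 3 per slot and 4 tasks, at least 2 slots are needed.
2 works (last occupied slot: 2): for example Launch=1, Integrate=2, Build=1, Deploy=2.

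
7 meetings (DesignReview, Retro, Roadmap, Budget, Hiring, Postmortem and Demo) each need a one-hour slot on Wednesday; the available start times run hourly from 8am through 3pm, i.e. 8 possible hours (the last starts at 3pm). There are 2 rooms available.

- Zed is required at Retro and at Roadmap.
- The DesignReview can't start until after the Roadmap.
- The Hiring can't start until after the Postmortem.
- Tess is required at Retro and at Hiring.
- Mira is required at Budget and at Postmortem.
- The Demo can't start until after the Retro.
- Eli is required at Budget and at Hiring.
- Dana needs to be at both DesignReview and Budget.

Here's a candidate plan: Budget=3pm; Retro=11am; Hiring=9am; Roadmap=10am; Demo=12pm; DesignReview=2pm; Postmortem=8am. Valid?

Yes

The Demo can't start until after the Retro — holds.
The Hiring can't start until after the Postmortem — holds.
Tess is required at Retro and at Hiring — holds.
Dana needs to be at both DesignReview and Budget — holds.
Mira is required at Budget and at Postmortem — holds.
Eli is required at Budget and at Hiring — holds.
Zed is required at Retro and at Roadmap — holds.
The DesignReview can't start until after the Roadmap — holds.
There are 2 rooms available — holds.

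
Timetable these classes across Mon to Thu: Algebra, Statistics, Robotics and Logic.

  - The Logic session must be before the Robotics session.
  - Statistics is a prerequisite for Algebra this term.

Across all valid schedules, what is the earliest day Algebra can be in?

Precedence pushes Algebra to at least Tue.
Algebra at Tue is achievable: Robotics in Tue, Statistics in Mon, Algebra in Tue, Logic in Mon.

Tue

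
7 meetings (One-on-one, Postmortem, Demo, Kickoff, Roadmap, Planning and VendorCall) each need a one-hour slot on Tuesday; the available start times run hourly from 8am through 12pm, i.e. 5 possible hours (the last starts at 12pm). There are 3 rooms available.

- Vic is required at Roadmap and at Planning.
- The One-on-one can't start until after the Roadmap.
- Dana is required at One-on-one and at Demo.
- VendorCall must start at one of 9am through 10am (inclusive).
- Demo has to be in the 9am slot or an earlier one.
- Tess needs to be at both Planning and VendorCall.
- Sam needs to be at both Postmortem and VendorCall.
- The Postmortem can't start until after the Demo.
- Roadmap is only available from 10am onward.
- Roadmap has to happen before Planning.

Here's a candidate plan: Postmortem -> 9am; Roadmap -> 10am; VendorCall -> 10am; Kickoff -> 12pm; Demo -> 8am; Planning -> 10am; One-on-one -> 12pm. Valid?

Invalid. Vic is required at Roadmap and at Planning.

Tess needs to be at both Planning and VendorCall — violated.
There are 3 rooms available — holds.
Sam needs to be at both Postmortem and VendorCall — holds.
Demo has to be in the 9am slot or an earlier one — holds.
The Postmortem can't start until after the Demo — holds.
Roadmap is only available from 10am onward — holds.
Vic is required at Roadmap and at Planning — violated.
The One-on-one can't start until after the Roadmap — holds.
Roadmap has to happen before Planning — violated.
VendorCall must start at one of 9am through 10am (inclusive) — holds.
Dana is required at One-on-one and at Demo — holds.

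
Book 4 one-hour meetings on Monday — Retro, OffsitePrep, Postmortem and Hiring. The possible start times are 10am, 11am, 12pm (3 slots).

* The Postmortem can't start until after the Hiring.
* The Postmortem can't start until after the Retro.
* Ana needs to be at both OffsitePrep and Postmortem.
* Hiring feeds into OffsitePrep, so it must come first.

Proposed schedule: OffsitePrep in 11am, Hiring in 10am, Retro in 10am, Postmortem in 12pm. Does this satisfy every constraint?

Yes, all constraints hold

The Postmortem can't start until after the Hiring — holds.
Hiring feeds into OffsitePrep, so it must come first — holds.
The Postmortem can't start until after the Retro — holds.
Ana needs to be at both OffsitePrep and Postmortem — holds.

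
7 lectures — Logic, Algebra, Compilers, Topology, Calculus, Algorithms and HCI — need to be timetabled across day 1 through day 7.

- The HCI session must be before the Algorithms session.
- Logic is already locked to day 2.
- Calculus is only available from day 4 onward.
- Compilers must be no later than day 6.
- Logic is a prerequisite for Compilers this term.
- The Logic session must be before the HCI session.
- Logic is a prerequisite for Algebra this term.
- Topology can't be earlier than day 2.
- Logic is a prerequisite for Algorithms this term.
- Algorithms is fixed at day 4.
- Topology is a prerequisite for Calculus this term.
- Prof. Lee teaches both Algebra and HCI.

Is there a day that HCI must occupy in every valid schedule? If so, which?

day 3

Logic is fixed at day 2 and must come before HCI, so HCI is at least day 3.
Algorithms is fixed at day 4 and must come after HCI, so HCI is at most day 3.
So HCI must be day 3.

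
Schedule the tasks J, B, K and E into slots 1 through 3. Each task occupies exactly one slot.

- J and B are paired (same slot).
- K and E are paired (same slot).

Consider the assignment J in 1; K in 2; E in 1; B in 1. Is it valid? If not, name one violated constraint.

K and E are paired (same slot) — violated.
J and B are paired (same slot) — holds.

Invalid. K and E are paired (same slot).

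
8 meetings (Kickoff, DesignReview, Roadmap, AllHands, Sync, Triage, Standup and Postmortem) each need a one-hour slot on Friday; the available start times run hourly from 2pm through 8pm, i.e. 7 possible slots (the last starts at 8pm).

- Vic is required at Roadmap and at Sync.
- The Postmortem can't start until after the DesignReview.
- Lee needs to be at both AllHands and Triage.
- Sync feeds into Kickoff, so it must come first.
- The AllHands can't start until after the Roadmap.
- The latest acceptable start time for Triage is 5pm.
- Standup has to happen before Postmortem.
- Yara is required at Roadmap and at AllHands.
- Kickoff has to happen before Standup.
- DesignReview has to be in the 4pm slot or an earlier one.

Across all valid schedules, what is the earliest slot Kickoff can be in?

3pm

Precedence pushes Kickoff to at least 3pm; downstream work caps Kickoff at 6pm.
Kickoff at 3pm is achievable: Standup=4pm; Sync=2pm; Postmortem=5pm; DesignReview=2pm; Triage=2pm; Roadmap=3pm; AllHands=4pm; Kickoff=3pm.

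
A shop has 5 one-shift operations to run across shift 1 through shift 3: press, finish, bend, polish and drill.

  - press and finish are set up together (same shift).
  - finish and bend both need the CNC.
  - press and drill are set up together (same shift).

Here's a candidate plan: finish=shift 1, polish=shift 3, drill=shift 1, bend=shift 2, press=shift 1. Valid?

finish and bend both need the CNC — holds.
press and finish are set up together (same shift) — holds.
press and drill are set up together (same shift) — holds.

Valid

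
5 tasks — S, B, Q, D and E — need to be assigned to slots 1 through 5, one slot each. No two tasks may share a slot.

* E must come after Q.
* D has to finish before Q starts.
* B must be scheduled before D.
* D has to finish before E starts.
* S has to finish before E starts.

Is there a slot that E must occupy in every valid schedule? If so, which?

5

Precedence pushes E to at least 4.
So E is pinned to 5.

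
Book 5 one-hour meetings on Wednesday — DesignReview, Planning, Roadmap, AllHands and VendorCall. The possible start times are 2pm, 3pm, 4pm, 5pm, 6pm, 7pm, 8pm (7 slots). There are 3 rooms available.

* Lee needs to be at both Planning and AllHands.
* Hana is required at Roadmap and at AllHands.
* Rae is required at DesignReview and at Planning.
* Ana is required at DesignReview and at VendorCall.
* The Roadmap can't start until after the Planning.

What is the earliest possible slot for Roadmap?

Precedence pushes Roadmap to at least 3pm.
Roadmap at 3pm is achievable: VendorCall in 2pm; DesignReview in 3pm; Roadmap in 3pm; Planning in 2pm; AllHands in 4pm.

3pm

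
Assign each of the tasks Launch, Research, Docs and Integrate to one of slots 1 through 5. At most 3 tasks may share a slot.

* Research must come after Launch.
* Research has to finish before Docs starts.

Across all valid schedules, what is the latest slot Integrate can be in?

5

Integrate at 5 is achievable: Integrate -> 5, Research -> 2, Docs -> 3, Launch -> 1.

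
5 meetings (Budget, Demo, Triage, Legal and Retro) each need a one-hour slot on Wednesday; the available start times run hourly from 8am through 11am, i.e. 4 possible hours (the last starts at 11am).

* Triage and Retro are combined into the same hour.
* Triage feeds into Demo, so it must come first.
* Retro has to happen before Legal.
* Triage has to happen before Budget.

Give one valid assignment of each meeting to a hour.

Demo=9am; Budget=9am; Legal=9am; Triage=8am; Retro=8am

Checking: Triage(8am) before Demo(9am); Triage(8am) before Budget(9am); Retro(8am) before Legal(9am); Triage = Retro = 8am.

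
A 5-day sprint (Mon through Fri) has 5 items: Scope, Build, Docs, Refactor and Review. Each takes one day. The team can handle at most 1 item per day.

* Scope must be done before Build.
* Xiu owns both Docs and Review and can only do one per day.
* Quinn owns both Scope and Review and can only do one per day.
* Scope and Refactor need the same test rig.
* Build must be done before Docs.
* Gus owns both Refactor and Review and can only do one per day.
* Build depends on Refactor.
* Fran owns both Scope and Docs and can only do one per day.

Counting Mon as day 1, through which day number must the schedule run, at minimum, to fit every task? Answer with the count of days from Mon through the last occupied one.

5

The precedence chain requires at least 3 distinct days.
With at most 1 per day and 5 tasks, at least 5 days are needed.
5 works (last occupied day: Fri): for example Build=Wed, Review=Fri, Docs=Thu, Scope=Mon, Refactor=Tue.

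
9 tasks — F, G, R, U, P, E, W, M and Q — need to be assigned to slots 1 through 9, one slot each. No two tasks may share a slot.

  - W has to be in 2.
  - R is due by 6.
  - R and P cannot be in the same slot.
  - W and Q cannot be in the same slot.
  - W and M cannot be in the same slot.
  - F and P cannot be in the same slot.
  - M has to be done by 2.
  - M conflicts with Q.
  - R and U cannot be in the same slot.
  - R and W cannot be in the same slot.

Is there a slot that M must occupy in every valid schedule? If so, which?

1

M's window is 1–2.
W is fixed at 2, and M can't share a slot with W.
So M must be 1.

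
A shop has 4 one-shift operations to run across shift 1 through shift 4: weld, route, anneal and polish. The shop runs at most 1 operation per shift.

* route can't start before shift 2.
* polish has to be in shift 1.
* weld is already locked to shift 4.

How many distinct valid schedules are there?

2

Enumerating: route=shift 2, weld=shift 4, polish=shift 1, anneal=shift 3 | anneal -> shift 2; route -> shift 3; polish -> shift 1; weld -> shift 4.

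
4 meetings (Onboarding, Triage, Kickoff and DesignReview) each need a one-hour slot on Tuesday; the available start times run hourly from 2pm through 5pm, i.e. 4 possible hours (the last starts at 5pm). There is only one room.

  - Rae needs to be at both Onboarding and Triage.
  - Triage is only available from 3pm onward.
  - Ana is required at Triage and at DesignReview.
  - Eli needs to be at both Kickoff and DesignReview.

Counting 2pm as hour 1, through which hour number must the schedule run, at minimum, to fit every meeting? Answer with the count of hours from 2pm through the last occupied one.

4 hours

With at most 1 per hour and 4 meetings, at least 4 hours are needed.
Triage can't be placed before 3pm — that is hour 2 counting from 2pm — so the schedule must run through at least 2 hours.
4 works (last occupied hour: 5pm): for example Onboarding -> 2pm, Triage -> 3pm, DesignReview -> 5pm, Kickoff -> 4pm.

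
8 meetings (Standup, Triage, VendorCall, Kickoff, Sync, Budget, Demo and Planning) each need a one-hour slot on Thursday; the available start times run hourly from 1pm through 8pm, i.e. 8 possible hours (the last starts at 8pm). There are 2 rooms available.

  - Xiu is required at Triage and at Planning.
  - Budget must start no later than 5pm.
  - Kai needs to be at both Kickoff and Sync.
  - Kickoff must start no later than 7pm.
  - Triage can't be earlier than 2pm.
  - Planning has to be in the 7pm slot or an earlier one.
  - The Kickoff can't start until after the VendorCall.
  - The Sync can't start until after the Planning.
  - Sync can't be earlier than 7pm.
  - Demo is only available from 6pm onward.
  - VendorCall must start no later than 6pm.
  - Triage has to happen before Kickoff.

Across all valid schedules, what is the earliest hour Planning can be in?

Planning's own window allows nothing later than 7pm.
Planning at 1pm is achievable: Budget -> 1pm, Sync -> 7pm, Planning -> 1pm, VendorCall -> 2pm, Triage -> 2pm, Kickoff -> 3pm, Standup -> 3pm, Demo -> 6pm.

1pm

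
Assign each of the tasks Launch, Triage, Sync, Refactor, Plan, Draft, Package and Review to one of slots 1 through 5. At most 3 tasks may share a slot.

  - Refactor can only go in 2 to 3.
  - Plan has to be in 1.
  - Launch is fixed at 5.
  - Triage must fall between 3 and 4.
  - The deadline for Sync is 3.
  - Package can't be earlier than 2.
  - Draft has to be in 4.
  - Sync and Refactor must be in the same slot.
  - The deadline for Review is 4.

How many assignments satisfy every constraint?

52

Splitting on Triage: it can be 3 (24), 4 (28). Listing each branch's schedules as (Launch, Sync, Refactor, Plan, Draft, Package, Review):
Triage=3: (5,2,2,1,4,2,1) (5,2,2,1,4,2,3) (5,2,2,1,4,2,4) (5,2,2,1,4,3,1) (5,2,2,1,4,3,2) (5,2,2,1,4,3,3) (5,2,2,1,4,3,4) (5,2,2,1,4,4,1) (5,2,2,1,4,4,2) (5,2,2,1,4,4,3) (5,2,2,1,4,4,4) (5,2,2,1,4,5,1) (5,2,2,1,4,5,2) (5,2,2,1,4,5,3) (5,2,2,1,4,5,4) (5,3,3,1,4,2,1) (5,3,3,1,4,2,2) (5,3,3,1,4,2,4) (5,3,3,1,4,4,1) (5,3,3,1,4,4,2) (5,3,3,1,4,4,4) (5,3,3,1,4,5,1) (5,3,3,1,4,5,2) (5,3,3,1,4,5,4) — 24.
Triage=4: (5,2,2,1,4,2,1) (5,2,2,1,4,2,3) (5,2,2,1,4,2,4) (5,2,2,1,4,3,1) (5,2,2,1,4,3,2) (5,2,2,1,4,3,3) (5,2,2,1,4,3,4) (5,2,2,1,4,4,1) (5,2,2,1,4,4,2) (5,2,2,1,4,4,3) (5,2,2,1,4,5,1) (5,2,2,1,4,5,2) (5,2,2,1,4,5,3) (5,2,2,1,4,5,4) (5,3,3,1,4,2,1) (5,3,3,1,4,2,2) (5,3,3,1,4,2,3) (5,3,3,1,4,2,4) (5,3,3,1,4,3,1) (5,3,3,1,4,3,2) (5,3,3,1,4,3,4) (5,3,3,1,4,4,1) (5,3,3,1,4,4,2) (5,3,3,1,4,4,3) (5,3,3,1,4,5,1) (5,3,3,1,4,5,2) (5,3,3,1,4,5,3) (5,3,3,1,4,5,4) — 28.
Summing: 24 + 28 = 52.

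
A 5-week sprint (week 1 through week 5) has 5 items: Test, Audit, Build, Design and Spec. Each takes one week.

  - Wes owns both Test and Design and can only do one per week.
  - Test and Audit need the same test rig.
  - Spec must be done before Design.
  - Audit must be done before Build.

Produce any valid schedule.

Design in week 2; Spec in week 1; Build in week 2; Test in week 3; Audit in week 1

Checking: Spec(week 1) before Design(week 2); Audit(week 1) before Build(week 2); Test(week 3) != Audit(week 1); Test(week 3) != Design(week 2).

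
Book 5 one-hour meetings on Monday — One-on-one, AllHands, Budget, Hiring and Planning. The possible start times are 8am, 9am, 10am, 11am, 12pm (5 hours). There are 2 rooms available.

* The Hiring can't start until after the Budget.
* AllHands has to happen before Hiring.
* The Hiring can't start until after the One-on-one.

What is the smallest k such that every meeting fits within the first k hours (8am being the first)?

The precedence chain requires at least 2 distinct hours.
With at most 2 per hour and 5 meetings, at least 3 hours are needed.
3 works (last occupied hour: 10am): for example Budget in 9am; One-on-one in 8am; Planning in 9am; AllHands in 8am; Hiring in 10am.

3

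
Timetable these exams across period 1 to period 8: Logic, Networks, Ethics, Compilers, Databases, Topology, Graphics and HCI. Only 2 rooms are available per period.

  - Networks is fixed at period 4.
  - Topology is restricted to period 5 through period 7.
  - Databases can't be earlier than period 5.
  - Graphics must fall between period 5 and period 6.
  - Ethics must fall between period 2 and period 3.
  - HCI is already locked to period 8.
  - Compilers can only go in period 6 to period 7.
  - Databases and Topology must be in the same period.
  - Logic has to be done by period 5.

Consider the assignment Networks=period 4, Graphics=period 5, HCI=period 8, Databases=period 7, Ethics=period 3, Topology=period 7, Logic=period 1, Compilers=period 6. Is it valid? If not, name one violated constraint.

Yes, all constraints hold

Compilers can only go in period 6 to period 7 — holds.
HCI is already locked to period 8 — holds.
Topology is restricted to period 5 through period 7 — holds.
Logic has to be done by period 5 — holds.
Databases and Topology must be in the same period — holds.
Graphics must fall between period 5 and period 6 — holds.
Ethics must fall between period 2 and period 3 — holds.
Databases can't be earlier than period 5 — holds.
Only 2 rooms are available per period — holds.
Networks is fixed at period 4 — holds.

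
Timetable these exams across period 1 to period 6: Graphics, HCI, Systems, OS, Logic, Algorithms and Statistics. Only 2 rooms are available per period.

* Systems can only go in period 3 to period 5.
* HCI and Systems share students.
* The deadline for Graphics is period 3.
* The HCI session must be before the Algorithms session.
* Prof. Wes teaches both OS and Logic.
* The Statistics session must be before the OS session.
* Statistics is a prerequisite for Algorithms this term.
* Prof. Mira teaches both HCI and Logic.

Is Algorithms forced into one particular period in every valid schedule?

Algorithms can be period 2 (e.g. Logic -> period 4, Algorithms -> period 2, Graphics -> period 2, HCI -> period 1, Systems -> period 3, OS -> period 3, Statistics -> period 1) or period 3 (e.g. HCI -> period 2, OS -> period 2, Systems -> period 3, Logic -> period 4, Statistics -> period 1, Graphics -> period 1, Algorithms -> period 3).

No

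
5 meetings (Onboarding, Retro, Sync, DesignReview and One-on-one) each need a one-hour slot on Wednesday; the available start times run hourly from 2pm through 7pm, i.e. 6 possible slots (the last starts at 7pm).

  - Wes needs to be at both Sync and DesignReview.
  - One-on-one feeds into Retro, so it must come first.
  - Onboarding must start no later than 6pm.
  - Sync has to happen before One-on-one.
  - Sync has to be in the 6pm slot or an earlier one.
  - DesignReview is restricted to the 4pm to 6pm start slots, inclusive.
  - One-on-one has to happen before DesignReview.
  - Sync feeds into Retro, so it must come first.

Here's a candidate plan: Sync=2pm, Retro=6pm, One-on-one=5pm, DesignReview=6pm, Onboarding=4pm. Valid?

One-on-one feeds into Retro, so it must come first — holds.
Wes needs to be at both Sync and DesignReview — holds.
Onboarding must start no later than 6pm — holds.
One-on-one has to happen before DesignReview — holds.
DesignReview is restricted to the 4pm to 6pm start slots, inclusive — holds.
Sync feeds into Retro, so it must come first — holds.
Sync has to be in the 6pm slot or an earlier one — holds.
Sync has to happen before One-on-one — holds.

Yes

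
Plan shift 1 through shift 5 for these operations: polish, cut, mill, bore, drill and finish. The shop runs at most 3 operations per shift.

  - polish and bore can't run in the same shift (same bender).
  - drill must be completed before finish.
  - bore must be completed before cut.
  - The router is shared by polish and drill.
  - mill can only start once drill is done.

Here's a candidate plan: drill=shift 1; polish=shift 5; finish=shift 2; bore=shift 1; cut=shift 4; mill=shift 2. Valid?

bore must be completed before cut — holds.
The shop runs at most 3 operations per shift — holds.
mill can only start once drill is done — holds.
polish and bore can't run in the same shift (same bender) — holds.
drill must be completed before finish — holds.
The router is shared by polish and drill — holds.

Yes, all constraints hold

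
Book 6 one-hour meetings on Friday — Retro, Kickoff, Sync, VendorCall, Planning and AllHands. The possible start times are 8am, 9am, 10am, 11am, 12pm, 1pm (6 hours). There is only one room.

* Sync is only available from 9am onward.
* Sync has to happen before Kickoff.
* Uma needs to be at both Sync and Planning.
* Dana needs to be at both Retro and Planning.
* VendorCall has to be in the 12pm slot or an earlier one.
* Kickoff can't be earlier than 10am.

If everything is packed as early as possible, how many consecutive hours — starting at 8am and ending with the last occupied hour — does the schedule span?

6

The precedence chain requires at least 2 distinct hours.
With at most 1 per hour and 6 meetings, at least 6 hours are needed.
Kickoff can't be placed before 10am — that is hour 3 counting from 8am — so the schedule must run through at least 3 hours.
6 works (last occupied hour: 1pm): for example Retro in 11am; Planning in 12pm; VendorCall in 8am; Kickoff in 10am; Sync in 9am; AllHands in 1pm.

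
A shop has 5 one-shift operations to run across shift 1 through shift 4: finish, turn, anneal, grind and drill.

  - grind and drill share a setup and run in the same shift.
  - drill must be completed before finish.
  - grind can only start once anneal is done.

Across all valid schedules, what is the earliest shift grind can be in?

Precedence pushes grind to at least shift 2; grind must be in the same shift as drill, which can't be after shift 3, so grind is at most shift 3.
grind at shift 2 is achievable: finish in shift 3, anneal in shift 1, grind in shift 2, drill in shift 2, turn in shift 1.

shift 2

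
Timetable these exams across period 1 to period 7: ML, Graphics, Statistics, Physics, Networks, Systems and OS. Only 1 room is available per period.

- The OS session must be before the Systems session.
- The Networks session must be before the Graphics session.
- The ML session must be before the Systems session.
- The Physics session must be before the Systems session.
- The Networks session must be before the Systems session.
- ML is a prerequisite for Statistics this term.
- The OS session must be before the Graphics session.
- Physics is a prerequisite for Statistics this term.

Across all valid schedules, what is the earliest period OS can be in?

Downstream work caps OS at period 6.
OS at period 1 is achievable: OS -> period 1, Networks -> period 4, Physics -> period 3, Systems -> period 5, Statistics -> period 7, Graphics -> period 6, ML -> period 2.

period 1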